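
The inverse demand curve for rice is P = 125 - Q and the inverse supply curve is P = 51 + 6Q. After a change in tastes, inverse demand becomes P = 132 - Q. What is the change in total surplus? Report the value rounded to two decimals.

Initial equilibrium: Q_0 = 10.5714, P_0 = 114.4286; CS_0 = (1/2)(10.5714)(10.5714) = 55.8776, PS_0 = (1/2)(10.5714)(63.4286) = 335.2653.
New equilibrium: 132 - Q = 51 + 6Q gives Q_1 = 11.5714, P_1 = 120.4286; CS_1 = 66.949, PS_1 = 401.6939.
Change in total surplus = (66.949 + 401.6939) - (55.8776 + 335.2653) = 77.5.

77.50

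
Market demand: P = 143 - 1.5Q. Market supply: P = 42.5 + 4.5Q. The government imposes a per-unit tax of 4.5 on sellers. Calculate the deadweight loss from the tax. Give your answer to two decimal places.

1.69

Pre-tax equilibrium: 143 - 1.5Q = 42.5 + 4.5Q gives Q* = 16.75, P* = 117.875.
With the tax, sellers need 4.5 more per unit: 143 - 1.5Q = 42.5 + 4.5Q + 4.5, so Q_t = 16. Buyers pay P_b = 119; sellers receive P_s = P_b - 4.5 = 114.5.
Deadweight loss is the triangle between the curves from Q_t to Q*: (1/2)(16.75 - 16)(4.5) = 1.6875.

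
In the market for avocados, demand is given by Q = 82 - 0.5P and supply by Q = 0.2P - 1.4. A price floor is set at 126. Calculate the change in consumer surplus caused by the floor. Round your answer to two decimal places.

-142.04

Rewriting demand in inverse form: P = 164 - 2Q.
Rewriting supply in inverse form: P = 7 + 5Q.
Without the control, 164 - 2Q = 7 + 5Q so Q* = 22.4286 and P* = 119.1429.
At the floor price 126, quantity demanded is (164 - 126)/2 = 19; demand is the short side, so Q = 19 trades at P = 126.
CS goes from (1/2)(22.4286)(44.8571) = 503.0408 to 361 (computed as (164 - 126)(19) - (1/2)(2)(19)^2), a change of -142.0408.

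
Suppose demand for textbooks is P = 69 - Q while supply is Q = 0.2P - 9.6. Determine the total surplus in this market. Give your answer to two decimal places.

36.75

Rewriting supply in inverse form: P = 48 + 5Q.
Set 69 - Q = 48 + 5Q, which gives 21 = 6Q, so Q* = 3.5 and P* = 69 - (3.5) = 65.5.
CS = (1/2)(3.5)(3.5) = 6.125 and PS = (1/2)(3.5)(17.5) = 30.625, so total surplus = 36.75.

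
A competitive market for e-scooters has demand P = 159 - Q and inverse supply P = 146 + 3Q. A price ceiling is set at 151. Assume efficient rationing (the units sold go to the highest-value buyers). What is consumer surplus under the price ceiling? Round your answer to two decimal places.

11.94

Free-market equilibrium: 159 - Q = 146 + 3Q gives Q* = 3.25, P* = 155.75.
At the ceiling price 151, quantity supplied is (151 - 146)/3 = 1.6667; supply is the short side, so Q = 1.6667 trades at P = 151.
The demand price at Q = 1.6667 is 157.3333. CS is the trapezoid between demand and 151 over [0, 1.6667]: (1/2)[(159 - 151) + (157.3333 - 151)](1.6667) = 11.9444.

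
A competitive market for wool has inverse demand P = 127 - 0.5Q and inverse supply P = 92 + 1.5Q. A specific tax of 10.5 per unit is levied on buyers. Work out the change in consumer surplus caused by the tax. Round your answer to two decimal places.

-39.05

Pre-tax equilibrium: 127 - 0.5Q = 92 + 1.5Q gives Q* = 17.5, P* = 118.25.
A tax on buyers shifts demand down by 10.5: (127 - 10.5) - 0.5Q = 92 + 1.5Q, so Q_t = 12.25. Buyers pay P_b = 120.875; sellers receive P_s = P_b - 10.5 = 110.375.
CS falls from (1/2)(17.5)(8.75) = 76.5625 to (1/2)(12.25)(6.125) = 37.5156, a change of -39.0469.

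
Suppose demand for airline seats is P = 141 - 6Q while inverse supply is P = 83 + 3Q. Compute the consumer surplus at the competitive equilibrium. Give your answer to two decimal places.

124.59

Setting demand equal to supply, 58 = 9Q, so Q* = 6.4444 and P* = 102.3333.
CS is the area between the demand curve and P* from 0 to Q*: (1/2)(6.4444)(38.6667) = 124.5926.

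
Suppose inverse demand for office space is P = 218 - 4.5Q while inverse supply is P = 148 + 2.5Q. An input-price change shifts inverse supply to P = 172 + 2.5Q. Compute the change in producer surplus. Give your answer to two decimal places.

-71.02

Initial equilibrium: Q_0 = 10, P_0 = 173; CS_0 = (1/2)(10)(45) = 225, PS_0 = (1/2)(10)(25) = 125.
New equilibrium: 218 - 4.5Q = 172 + 2.5Q gives Q_1 = 6.5714, P_1 = 188.4286; CS_1 = 97.1633, PS_1 = 53.9796.
Change in producer surplus = 53.9796 - 125 = -71.0204.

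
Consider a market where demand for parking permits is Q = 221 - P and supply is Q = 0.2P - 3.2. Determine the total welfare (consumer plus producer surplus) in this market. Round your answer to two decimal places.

3502.08

Rewriting demand in inverse form: P = 221 - Q.
Rewriting supply in inverse form: P = 16 + 5Q.
Set 221 - Q = 16 + 5Q, which gives 205 = 6Q, so Q* = 34.1667 and P* = 221 - (34.1667) = 186.8333.
CS = (1/2)(34.1667)(34.1667) = 583.6806 and PS = (1/2)(34.1667)(170.8333) = 2918.4028, so total surplus = 3502.0833.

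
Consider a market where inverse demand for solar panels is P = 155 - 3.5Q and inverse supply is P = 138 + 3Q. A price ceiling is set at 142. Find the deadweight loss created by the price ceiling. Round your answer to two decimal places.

Free-market equilibrium: 155 - 3.5Q = 138 + 3Q gives Q* = 2.6154, P* = 145.8462.
At P = 142, sellers supply (142 - 138)/3 = 1.3333 while buyers want more, so the quantity traded is 1.3333 at price 142.
At Q = 1.3333 the demand price is 150.3333 and the supply price is 142. Deadweight loss is the triangle between the curves from 1.3333 to 2.6154: (1/2)(150.3333 - 142)(2.6154 - 1.3333) = 5.3419.

5.34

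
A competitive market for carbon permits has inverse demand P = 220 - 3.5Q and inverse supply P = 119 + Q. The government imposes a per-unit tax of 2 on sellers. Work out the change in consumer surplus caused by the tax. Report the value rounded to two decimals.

-34.57

Pre-tax equilibrium: 220 - 3.5Q = 119 + Q gives Q* = 22.4444, P* = 141.4444.
With the tax, sellers need 2 more per unit: 220 - 3.5Q = 119 + Q + 2, so Q_t = 22. Buyers pay P_b = 143; sellers receive P_s = P_b - 2 = 141.
CS falls from (1/2)(22.4444)(78.5556) = 881.5679 to (1/2)(22)(77) = 847, a change of -34.5679.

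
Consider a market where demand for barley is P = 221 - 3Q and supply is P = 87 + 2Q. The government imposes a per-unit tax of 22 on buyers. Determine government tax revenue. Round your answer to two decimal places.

Pre-tax equilibrium: 221 - 3Q = 87 + 2Q gives Q* = 26.8, P* = 140.6.
With the tax, buyers' net willingness to pay falls by 22: (221 - 22) - 3Q = 87 + 2Q, so Q_t = 22.4. Buyers pay P_b = 153.8; sellers receive P_s = P_b - 22 = 131.8.
Revenue is the tax times quantity traded: 22 x 22.4 = 492.8.

492.80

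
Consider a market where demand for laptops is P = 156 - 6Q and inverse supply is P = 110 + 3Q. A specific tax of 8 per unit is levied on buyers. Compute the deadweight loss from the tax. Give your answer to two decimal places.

3.56

Pre-tax equilibrium: 156 - 6Q = 110 + 3Q gives Q* = 5.1111, P* = 125.3333.
A tax on buyers shifts demand down by 8: (156 - 8) - 6Q = 110 + 3Q, so Q_t = 4.2222. Buyers pay P_b = 130.6667; sellers receive P_s = P_b - 8 = 122.6667.
Deadweight loss is the triangle between the curves from Q_t to Q*: (1/2)(5.1111 - 4.2222)(8) = 3.5556.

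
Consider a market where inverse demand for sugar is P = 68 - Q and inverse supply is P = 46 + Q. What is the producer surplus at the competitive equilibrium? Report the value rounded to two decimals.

60.50

Equilibrium: 68 - Q = 46 + Q, so Q* = 11 and P* = 57.
Producer surplus is the triangle above supply below P*: (1/2)(11)(57 - 46) = (1/2)(11)(11) = 60.5.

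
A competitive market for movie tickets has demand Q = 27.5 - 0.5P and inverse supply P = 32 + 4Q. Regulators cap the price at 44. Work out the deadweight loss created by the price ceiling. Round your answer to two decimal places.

Rewriting demand in inverse form: P = 55 - 2Q.
Free-market equilibrium: 55 - 2Q = 32 + 4Q gives Q* = 3.8333, P* = 47.3333.
At the ceiling price 44, quantity supplied is (44 - 32)/4 = 3; supply is the short side, so Q = 3 trades at P = 44.
The lost-trades triangle has base Q* - 3 = 0.8333 and height equal to the gap between the curves at Q = 3, which is 49 - 44 = 5. DWL = (1/2)(0.8333)(5) = 2.0833.

2.08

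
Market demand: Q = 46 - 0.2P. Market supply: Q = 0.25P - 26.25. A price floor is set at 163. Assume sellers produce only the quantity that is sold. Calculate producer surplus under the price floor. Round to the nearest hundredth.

Rewriting demand in inverse form: P = 230 - 5Q.
Rewriting supply in inverse form: P = 105 + 4Q.
Free-market equilibrium: 230 - 5Q = 105 + 4Q gives Q* = 13.8889, P* = 160.5556.
At the floor price 163, quantity demanded is (230 - 163)/5 = 13.4; demand is the short side, so Q = 13.4 trades at P = 163.
The supply price at Q = 13.4 is 158.6. PS is the trapezoid between 163 and supply over [0, 13.4]: (1/2)[(163 - 105) + (163 - 158.6)](13.4) = 418.08.

418.08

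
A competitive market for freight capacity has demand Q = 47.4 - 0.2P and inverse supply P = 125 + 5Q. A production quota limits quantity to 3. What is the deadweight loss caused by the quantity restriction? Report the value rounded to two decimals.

Rewriting demand in inverse form: P = 237 - 5Q.
Without the quota, 237 - 5Q = 125 + 5Q gives Q* = 11.2.
At Q = 3 the demand price is 237 - 5(3) = 222 and the supply price is 125 + 5(3) = 140.
Deadweight loss is the triangle between the curves from 3 to 11.2: (1/2)(222 - 140)(11.2 - 3) = 336.2.

336.20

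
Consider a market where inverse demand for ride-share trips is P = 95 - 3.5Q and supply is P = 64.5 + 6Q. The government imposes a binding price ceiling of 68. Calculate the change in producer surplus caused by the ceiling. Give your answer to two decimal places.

-29.90

Without the control, 95 - 3.5Q = 64.5 + 6Q so Q* = 3.2105 and P* = 83.7632.
At the ceiling price 68, quantity supplied is (68 - 64.5)/6 = 0.5833; supply is the short side, so Q = 0.5833 trades at P = 68.
PS goes from (1/2)(3.2105)(19.2632) = 30.9224 to 1.0208 (computed as (68 - 64.5)(0.5833) - (1/2)(6)(0.5833)^2), a change of -29.9016.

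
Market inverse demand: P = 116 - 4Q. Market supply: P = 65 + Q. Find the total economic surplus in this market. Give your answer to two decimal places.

260.10

Set 116 - 4Q = 65 + Q, which gives 51 = 5Q, so Q* = 10.2 and P* = 116 - 4(10.2) = 75.2.
Total surplus is the full triangle between the curves from 0 to Q*: (1/2)(10.2)(116 - 65) = 260.1.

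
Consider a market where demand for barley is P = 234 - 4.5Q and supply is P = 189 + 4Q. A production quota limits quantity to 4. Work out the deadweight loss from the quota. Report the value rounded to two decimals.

Unrestricted equilibrium: Q* = (234 - 189)/(4.5 + 4) = 5.2941.
At Q = 4 the demand price is 234 - 4.5(4) = 216 and the supply price is 189 + 4(4) = 205.
DWL = (1/2)(gap between curves at 4) x (Q* - 4) = (1/2)(11)(1.2941) = 7.1176.

7.12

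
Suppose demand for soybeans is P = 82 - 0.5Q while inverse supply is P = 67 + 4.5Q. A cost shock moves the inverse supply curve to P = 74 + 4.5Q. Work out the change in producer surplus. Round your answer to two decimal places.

-14.49

Initial equilibrium: Q_0 = 3, P_0 = 80.5; CS_0 = (1/2)(3)(1.5) = 2.25, PS_0 = (1/2)(3)(13.5) = 20.25.
New equilibrium: 82 - 0.5Q = 74 + 4.5Q gives Q_1 = 1.6, P_1 = 81.2; CS_1 = 0.64, PS_1 = 5.76.
Change in producer surplus = 5.76 - 20.25 = -14.49.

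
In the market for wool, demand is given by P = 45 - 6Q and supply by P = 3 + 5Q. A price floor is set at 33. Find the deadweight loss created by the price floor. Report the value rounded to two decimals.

18.18

Without the control, 45 - 6Q = 3 + 5Q so Q* = 3.8182 and P* = 22.0909.
At the floor price 33, quantity demanded is (45 - 33)/6 = 2; demand is the short side, so Q = 2 trades at P = 33.
The lost-trades triangle has base Q* - 2 = 1.8182 and height equal to the gap between the curves at Q = 2, which is 33 - 13 = 20. DWL = (1/2)(1.8182)(20) = 18.1818.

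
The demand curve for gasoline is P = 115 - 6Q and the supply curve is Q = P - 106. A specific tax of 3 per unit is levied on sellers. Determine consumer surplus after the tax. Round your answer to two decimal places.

2.20

Rewriting supply in inverse form: P = 106 + Q.
Without the tax, 115 - 6Q = 106 + Q so Q* = 1.2857 and P* = 107.2857.
A tax on sellers shifts supply up by 3: 115 - 6Q = 106 + Q + 3, so Q_t = 0.8571. Buyers pay P_b = 109.8571; sellers receive P_s = P_b - 3 = 106.8571.
Consumer surplus is the triangle under demand above P_b: (1/2)(0.8571)(115 - 109.8571) = 2.2041.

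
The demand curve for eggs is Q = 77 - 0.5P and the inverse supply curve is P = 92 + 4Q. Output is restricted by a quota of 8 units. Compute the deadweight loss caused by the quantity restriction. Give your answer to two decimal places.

Rewriting demand in inverse form: P = 154 - 2Q.
Without the quota, 154 - 2Q = 92 + 4Q gives Q* = 10.3333.
At Q = 8 the demand price is 154 - 2(8) = 138 and the supply price is 92 + 4(8) = 124.
Deadweight loss is the triangle between the curves from 8 to 10.3333: (1/2)(138 - 124)(10.3333 - 8) = 16.3333.

16.33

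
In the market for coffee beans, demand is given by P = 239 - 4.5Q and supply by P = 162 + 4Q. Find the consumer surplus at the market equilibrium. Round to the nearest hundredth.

Set 239 - 4.5Q = 162 + 4Q, which gives 77 = 8.5Q, so Q* = 9.0588 and P* = 239 - 4.5(9.0588) = 198.2353.
The demand choke price is 239, so CS = (1/2)(Q*)(239 - P*) = (1/2)(9.0588)(40.7647) = 184.6401.

184.64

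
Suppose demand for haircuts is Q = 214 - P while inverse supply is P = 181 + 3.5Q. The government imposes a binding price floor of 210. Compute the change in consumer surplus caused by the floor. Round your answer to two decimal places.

-18.89

Rewriting demand in inverse form: P = 214 - Q.
Without the control, 214 - Q = 181 + 3.5Q so Q* = 7.3333 and P* = 206.6667.
At the floor price 210, quantity demanded is (214 - 210)/1 = 4; demand is the short side, so Q = 4 trades at P = 210.
CS goes from (1/2)(7.3333)(7.3333) = 26.8889 to 8 (computed as (214 - 210)(4) - (1/2)(1)(4)^2), a change of -18.8889.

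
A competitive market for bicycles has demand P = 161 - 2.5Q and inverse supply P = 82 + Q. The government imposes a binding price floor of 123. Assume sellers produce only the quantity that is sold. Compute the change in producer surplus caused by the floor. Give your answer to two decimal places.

252.95

Without the control, 161 - 2.5Q = 82 + Q so Q* = 22.5714 and P* = 104.5714.
At P = 123, buyers demand (161 - 123)/2.5 = 15.2 while sellers would supply more, so the quantity traded is 15.2 at price 123.
PS goes from (1/2)(22.5714)(22.5714) = 254.7347 to 507.68 (computed as (123 - 82)(15.2) - (1/2)(1)(15.2)^2), a change of 252.9453.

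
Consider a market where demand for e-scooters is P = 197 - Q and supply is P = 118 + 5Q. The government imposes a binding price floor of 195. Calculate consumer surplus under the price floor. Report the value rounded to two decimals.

2.00

Free-market equilibrium: 197 - Q = 118 + 5Q gives Q* = 13.1667, P* = 183.8333.
At the floor price 195, quantity demanded is (197 - 195)/1 = 2; demand is the short side, so Q = 2 trades at P = 195.
CS is the triangle under demand above 195: (1/2)(2)(197 - 195) = 2.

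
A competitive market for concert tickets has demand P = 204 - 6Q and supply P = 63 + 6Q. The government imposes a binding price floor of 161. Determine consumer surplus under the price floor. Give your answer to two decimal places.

154.08

Without the control, 204 - 6Q = 63 + 6Q so Q* = 11.75 and P* = 133.5.
At the floor price 161, quantity demanded is (204 - 161)/6 = 7.1667; demand is the short side, so Q = 7.1667 trades at P = 161.
CS is the triangle under demand above 161: (1/2)(7.1667)(204 - 161) = 154.0833.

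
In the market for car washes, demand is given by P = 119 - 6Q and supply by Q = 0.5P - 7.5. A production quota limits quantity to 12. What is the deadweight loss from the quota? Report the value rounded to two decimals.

4.00

Rewriting supply in inverse form: P = 15 + 2Q.
Without the quota, 119 - 6Q = 15 + 2Q gives Q* = 13.
At Q = 12 the demand price is 119 - 6(12) = 47 and the supply price is 15 + 2(12) = 39.
DWL = (1/2)(gap between curves at 12) x (Q* - 12) = (1/2)(8)(1) = 4.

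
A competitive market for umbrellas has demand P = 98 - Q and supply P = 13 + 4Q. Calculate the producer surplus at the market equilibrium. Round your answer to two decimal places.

Equilibrium: 98 - Q = 13 + 4Q, so Q* = 17 and P* = 81.
Producer surplus is the triangle above supply below P*: (1/2)(17)(81 - 13) = (1/2)(17)(68) = 578.

578.00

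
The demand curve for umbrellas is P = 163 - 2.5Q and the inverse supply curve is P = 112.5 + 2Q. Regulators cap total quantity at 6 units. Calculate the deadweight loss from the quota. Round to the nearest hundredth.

Without the quota, 163 - 2.5Q = 112.5 + 2Q gives Q* = 11.2222.
At Q = 6 the demand price is 163 - 2.5(6) = 148 and the supply price is 112.5 + 2(6) = 124.5.
DWL = (1/2)(gap between curves at 6) x (Q* - 6) = (1/2)(23.5)(5.2222) = 61.3611.

61.36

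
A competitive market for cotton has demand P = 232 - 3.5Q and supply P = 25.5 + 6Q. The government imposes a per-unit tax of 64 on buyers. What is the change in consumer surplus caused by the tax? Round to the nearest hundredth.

Pre-tax equilibrium: 232 - 3.5Q = 25.5 + 6Q gives Q* = 21.7368, P* = 155.9211.
With the tax, buyers' net willingness to pay falls by 64: (232 - 64) - 3.5Q = 25.5 + 6Q, so Q_t = 15. Buyers pay P_b = 179.5; sellers receive P_s = P_b - 64 = 115.5.
Consumers lose the trapezoid between P* and P_b out to Q_t plus the triangle from Q_t to Q*: change in CS = 393.75 - 826.858 = -433.108.

-433.11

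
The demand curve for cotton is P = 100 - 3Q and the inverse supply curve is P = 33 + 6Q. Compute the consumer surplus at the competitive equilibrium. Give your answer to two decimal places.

83.13

Set 100 - 3Q = 33 + 6Q, which gives 67 = 9Q, so Q* = 7.4444 and P* = 100 - 3(7.4444) = 77.6667.
The demand choke price is 100, so CS = (1/2)(Q*)(100 - P*) = (1/2)(7.4444)(22.3333) = 83.1296.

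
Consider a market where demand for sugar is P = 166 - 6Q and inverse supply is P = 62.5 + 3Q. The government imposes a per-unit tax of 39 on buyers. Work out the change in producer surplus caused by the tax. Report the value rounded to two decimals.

Without the tax, 166 - 6Q = 62.5 + 3Q so Q* = 11.5 and P* = 97.
A tax on buyers shifts demand down by 39: (166 - 39) - 6Q = 62.5 + 3Q, so Q_t = 7.1667. Buyers pay P_b = 123; sellers receive P_s = P_b - 39 = 84.
Producers lose the trapezoid between P_s and P* out to Q_t plus the triangle from Q_t to Q*: change in PS = 77.0417 - 198.375 = -121.3333.

-121.33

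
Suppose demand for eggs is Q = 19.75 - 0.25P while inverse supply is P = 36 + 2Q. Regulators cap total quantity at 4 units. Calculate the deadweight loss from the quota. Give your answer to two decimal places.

30.08

Rewriting demand in inverse form: P = 79 - 4Q.
Unrestricted equilibrium: Q* = (79 - 36)/(4 + 2) = 7.1667.
At Q = 4 the demand price is 79 - 4(4) = 63 and the supply price is 36 + 2(4) = 44.
DWL = (1/2)(gap between curves at 4) x (Q* - 4) = (1/2)(19)(3.1667) = 30.0833.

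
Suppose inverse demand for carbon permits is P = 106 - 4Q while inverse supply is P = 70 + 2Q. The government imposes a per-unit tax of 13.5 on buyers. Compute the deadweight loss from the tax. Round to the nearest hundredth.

15.19

Without the tax, 106 - 4Q = 70 + 2Q so Q* = 6 and P* = 82.
A tax on buyers shifts demand down by 13.5: (106 - 13.5) - 4Q = 70 + 2Q, so Q_t = 3.75. Buyers pay P_b = 91; sellers receive P_s = P_b - 13.5 = 77.5.
The welfare triangle lost has base Q* - Q_t = 2.25 and height t = 13.5, so DWL = (1/2)(2.25)(13.5) = 15.1875.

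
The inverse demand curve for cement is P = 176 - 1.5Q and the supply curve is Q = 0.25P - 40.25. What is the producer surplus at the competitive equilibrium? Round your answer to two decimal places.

Rewriting supply in inverse form: P = 161 + 4Q.
Setting demand equal to supply, 15 = 5.5Q, so Q* = 2.7273 and P* = 171.9091.
The supply curve's price intercept is 161, so PS = (1/2)(Q*)(P* - 161) = (1/2)(2.7273)(10.9091) = 14.876.

14.88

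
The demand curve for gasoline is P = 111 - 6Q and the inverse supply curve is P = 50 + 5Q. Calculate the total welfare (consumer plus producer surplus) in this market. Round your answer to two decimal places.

169.14

Setting demand equal to supply, 61 = 11Q, so Q* = 5.5455 and P* = 77.7273.
Total surplus is the full triangle between the curves from 0 to Q*: (1/2)(5.5455)(111 - 50) = 169.1364.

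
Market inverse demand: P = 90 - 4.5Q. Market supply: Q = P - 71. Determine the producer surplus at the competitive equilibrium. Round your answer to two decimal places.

5.97

Rewriting supply in inverse form: P = 71 + Q.
Equilibrium: 90 - 4.5Q = 71 + Q, so Q* = 3.4545 and P* = 74.4545.
The supply curve's price intercept is 71, so PS = (1/2)(Q*)(P* - 71) = (1/2)(3.4545)(3.4545) = 5.9669.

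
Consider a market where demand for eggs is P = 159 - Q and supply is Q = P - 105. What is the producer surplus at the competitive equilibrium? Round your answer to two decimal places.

Rewriting supply in inverse form: P = 105 + Q.
Equilibrium: 159 - Q = 105 + Q, so Q* = 27 and P* = 132.
Producer surplus is the triangle above supply below P*: (1/2)(27)(132 - 105) = (1/2)(27)(27) = 364.5.

364.50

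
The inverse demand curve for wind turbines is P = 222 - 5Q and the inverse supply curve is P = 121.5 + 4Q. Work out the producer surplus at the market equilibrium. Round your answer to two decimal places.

Equilibrium: 222 - 5Q = 121.5 + 4Q, so Q* = 11.1667 and P* = 166.1667.
Producer surplus is the triangle above supply below P*: (1/2)(11.1667)(166.1667 - 121.5) = (1/2)(11.1667)(44.6667) = 249.3889.

249.39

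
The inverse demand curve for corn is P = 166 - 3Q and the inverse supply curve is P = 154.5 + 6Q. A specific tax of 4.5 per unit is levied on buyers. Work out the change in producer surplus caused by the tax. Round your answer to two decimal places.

Without the tax, 166 - 3Q = 154.5 + 6Q so Q* = 1.2778 and P* = 162.1667.
A tax on buyers shifts demand down by 4.5: (166 - 4.5) - 3Q = 154.5 + 6Q, so Q_t = 0.7778. Buyers pay P_b = 163.6667; sellers receive P_s = P_b - 4.5 = 159.1667.
PS falls from (1/2)(1.2778)(7.6667) = 4.8981 to (1/2)(0.7778)(4.6667) = 1.8148, a change of -3.0833.

-3.08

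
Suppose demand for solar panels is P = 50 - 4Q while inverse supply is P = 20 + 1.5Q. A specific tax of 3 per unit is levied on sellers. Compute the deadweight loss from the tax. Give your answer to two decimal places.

Pre-tax equilibrium: 50 - 4Q = 20 + 1.5Q gives Q* = 5.4545, P* = 28.1818.
A tax on sellers shifts supply up by 3: 50 - 4Q = 20 + 1.5Q + 3, so Q_t = 4.9091. Buyers pay P_b = 30.3636; sellers receive P_s = P_b - 3 = 27.3636.
Deadweight loss is the triangle between the curves from Q_t to Q*: (1/2)(5.4545 - 4.9091)(3) = 0.8182.

0.82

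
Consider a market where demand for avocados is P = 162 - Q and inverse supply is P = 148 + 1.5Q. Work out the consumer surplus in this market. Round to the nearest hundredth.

15.68

Setting demand equal to supply, 14 = 2.5Q, so Q* = 5.6 and P* = 156.4.
The demand choke price is 162, so CS = (1/2)(Q*)(162 - P*) = (1/2)(5.6)(5.6) = 15.68.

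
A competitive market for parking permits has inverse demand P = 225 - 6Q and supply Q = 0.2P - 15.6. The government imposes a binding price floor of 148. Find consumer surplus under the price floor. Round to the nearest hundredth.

494.08

Rewriting supply in inverse form: P = 78 + 5Q.
Free-market equilibrium: 225 - 6Q = 78 + 5Q gives Q* = 13.3636, P* = 144.8182.
At P = 148, buyers demand (225 - 148)/6 = 12.8333 while sellers would supply more, so the quantity traded is 12.8333 at price 148.
CS is the triangle under demand above 148: (1/2)(12.8333)(225 - 148) = 494.0833.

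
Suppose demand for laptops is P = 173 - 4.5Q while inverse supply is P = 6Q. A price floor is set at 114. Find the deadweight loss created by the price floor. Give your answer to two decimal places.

Without the control, 173 - 4.5Q = 6Q so Q* = 16.4762 and P* = 98.8571.
At P = 114, buyers demand (173 - 114)/4.5 = 13.1111 while sellers would supply more, so the quantity traded is 13.1111 at price 114.
At Q = 13.1111 the demand price is 114 and the supply price is 78.6667. Deadweight loss is the triangle between the curves from 13.1111 to 16.4762: (1/2)(114 - 78.6667)(16.4762 - 13.1111) = 59.4497.

59.45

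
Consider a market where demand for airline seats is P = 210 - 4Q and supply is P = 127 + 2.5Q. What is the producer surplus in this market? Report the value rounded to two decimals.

Setting demand equal to supply, 83 = 6.5Q, so Q* = 12.7692 and P* = 158.9231.
PS is the area between P* and the supply curve from 0 to Q*: (1/2)(12.7692)(31.9231) = 203.8166.

203.82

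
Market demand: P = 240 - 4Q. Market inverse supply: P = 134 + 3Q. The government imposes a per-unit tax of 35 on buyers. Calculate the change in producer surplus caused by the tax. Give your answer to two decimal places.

-189.64

Pre-tax equilibrium: 240 - 4Q = 134 + 3Q gives Q* = 15.1429, P* = 179.4286.
With the tax, buyers' net willingness to pay falls by 35: (240 - 35) - 4Q = 134 + 3Q, so Q_t = 10.1429. Buyers pay P_b = 199.4286; sellers receive P_s = P_b - 35 = 164.4286.
Producers lose the trapezoid between P_s and P* out to Q_t plus the triangle from Q_t to Q*: change in PS = 154.3163 - 343.9592 = -189.6429.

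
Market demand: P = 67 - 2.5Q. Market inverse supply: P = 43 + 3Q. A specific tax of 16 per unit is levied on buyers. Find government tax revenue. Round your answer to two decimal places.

Pre-tax equilibrium: 67 - 2.5Q = 43 + 3Q gives Q* = 4.3636, P* = 56.0909.
With the tax, buyers' net willingness to pay falls by 16: (67 - 16) - 2.5Q = 43 + 3Q, so Q_t = 1.4545. Buyers pay P_b = 63.3636; sellers receive P_s = P_b - 16 = 47.3636.
Revenue is the tax times quantity traded: 16 x 1.4545 = 23.2727.

23.27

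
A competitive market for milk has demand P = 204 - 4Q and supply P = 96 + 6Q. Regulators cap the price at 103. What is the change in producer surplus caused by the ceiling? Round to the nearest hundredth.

-345.84

Free-market equilibrium: 204 - 4Q = 96 + 6Q gives Q* = 10.8, P* = 160.8.
At P = 103, sellers supply (103 - 96)/6 = 1.1667 while buyers want more, so the quantity traded is 1.1667 at price 103.
PS goes from (1/2)(10.8)(64.8) = 349.92 to 4.0833 (computed as (103 - 96)(1.1667) - (1/2)(6)(1.1667)^2), a change of -345.8367.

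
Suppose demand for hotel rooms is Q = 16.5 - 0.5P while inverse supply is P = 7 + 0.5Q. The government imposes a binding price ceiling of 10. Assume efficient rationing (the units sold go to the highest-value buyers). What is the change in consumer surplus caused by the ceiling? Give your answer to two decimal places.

-6.16

Rewriting demand in inverse form: P = 33 - 2Q.
Without the control, 33 - 2Q = 7 + 0.5Q so Q* = 10.4 and P* = 12.2.
At P = 10, sellers supply (10 - 7)/0.5 = 6 while buyers want more, so the quantity traded is 6 at price 10.
CS goes from (1/2)(10.4)(20.8) = 108.16 to 102 (computed as (33 - 10)(6) - (1/2)(2)(6)^2), a change of -6.16.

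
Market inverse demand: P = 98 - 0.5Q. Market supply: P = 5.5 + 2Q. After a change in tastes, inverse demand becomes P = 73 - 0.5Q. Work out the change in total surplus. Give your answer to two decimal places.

-800.00

Initial equilibrium: Q_0 = 37, P_0 = 79.5; CS_0 = (1/2)(37)(18.5) = 342.25, PS_0 = (1/2)(37)(74) = 1369.
New equilibrium: 73 - 0.5Q = 5.5 + 2Q gives Q_1 = 27, P_1 = 59.5; CS_1 = 182.25, PS_1 = 729.
Change in total surplus = (182.25 + 729) - (342.25 + 1369) = -800.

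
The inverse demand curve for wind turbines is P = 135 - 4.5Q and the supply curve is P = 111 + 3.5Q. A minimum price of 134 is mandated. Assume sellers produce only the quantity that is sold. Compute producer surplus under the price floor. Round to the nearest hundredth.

Free-market equilibrium: 135 - 4.5Q = 111 + 3.5Q gives Q* = 3, P* = 121.5.
At P = 134, buyers demand (135 - 134)/4.5 = 0.2222 while sellers would supply more, so the quantity traded is 0.2222 at price 134.
The supply price at Q = 0.2222 is 111.7778. PS is the trapezoid between 134 and supply over [0, 0.2222]: (1/2)[(134 - 111) + (134 - 111.7778)](0.2222) = 5.0247.

5.02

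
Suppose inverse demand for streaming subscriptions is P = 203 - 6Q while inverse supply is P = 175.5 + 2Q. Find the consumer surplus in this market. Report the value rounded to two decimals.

Equilibrium: 203 - 6Q = 175.5 + 2Q, so Q* = 3.4375 and P* = 182.375.
CS is the area between the demand curve and P* from 0 to Q*: (1/2)(3.4375)(20.625) = 35.4492.

35.45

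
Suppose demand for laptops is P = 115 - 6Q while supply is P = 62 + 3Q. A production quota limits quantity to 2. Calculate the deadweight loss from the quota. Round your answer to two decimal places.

Unrestricted equilibrium: Q* = (115 - 62)/(6 + 3) = 5.8889.
At Q = 2 the demand price is 115 - 6(2) = 103 and the supply price is 62 + 3(2) = 68.
DWL = (1/2)(gap between curves at 2) x (Q* - 2) = (1/2)(35)(3.8889) = 68.0556.

68.06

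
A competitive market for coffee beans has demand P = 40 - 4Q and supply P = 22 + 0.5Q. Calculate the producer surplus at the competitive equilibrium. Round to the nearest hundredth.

Set 40 - 4Q = 22 + 0.5Q, which gives 18 = 4.5Q, so Q* = 4 and P* = 40 - 4(4) = 24.
The supply curve's price intercept is 22, so PS = (1/2)(Q*)(P* - 22) = (1/2)(4)(2) = 4.

4.00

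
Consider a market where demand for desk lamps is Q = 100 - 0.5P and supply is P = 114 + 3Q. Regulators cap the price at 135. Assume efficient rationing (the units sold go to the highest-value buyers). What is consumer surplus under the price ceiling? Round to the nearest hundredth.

Rewriting demand in inverse form: P = 200 - 2Q.
Without the control, 200 - 2Q = 114 + 3Q so Q* = 17.2 and P* = 165.6.
At P = 135, sellers supply (135 - 114)/3 = 7 while buyers want more, so the quantity traded is 7 at price 135.
The demand price at Q = 7 is 186. CS is the trapezoid between demand and 135 over [0, 7]: (1/2)[(200 - 135) + (186 - 135)](7) = 406.

406.00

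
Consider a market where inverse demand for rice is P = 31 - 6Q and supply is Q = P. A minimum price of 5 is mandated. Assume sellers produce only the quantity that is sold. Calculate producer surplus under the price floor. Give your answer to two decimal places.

12.28

Rewriting supply in inverse form: P = Q.
Free-market equilibrium: 31 - 6Q = Q gives Q* = 4.4286, P* = 4.4286.
At the floor price 5, quantity demanded is (31 - 5)/6 = 4.3333; demand is the short side, so Q = 4.3333 trades at P = 5.
The supply price at Q = 4.3333 is 4.3333. PS is the trapezoid between 5 and supply over [0, 4.3333]: (1/2)[(5 - 0) + (5 - 4.3333)](4.3333) = 12.2778.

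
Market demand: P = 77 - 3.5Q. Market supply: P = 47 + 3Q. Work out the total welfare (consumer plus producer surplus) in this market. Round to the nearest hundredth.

69.23

Equilibrium: 77 - 3.5Q = 47 + 3Q, so Q* = 4.6154 and P* = 60.8462.
CS = (1/2)(4.6154)(16.1538) = 37.2781 and PS = (1/2)(4.6154)(13.8462) = 31.9527, so total surplus = 69.2308.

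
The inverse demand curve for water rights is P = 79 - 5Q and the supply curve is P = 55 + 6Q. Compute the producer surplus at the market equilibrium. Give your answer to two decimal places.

14.28

Setting demand equal to supply, 24 = 11Q, so Q* = 2.1818 and P* = 68.0909.
The supply curve's price intercept is 55, so PS = (1/2)(Q*)(P* - 55) = (1/2)(2.1818)(13.0909) = 14.281.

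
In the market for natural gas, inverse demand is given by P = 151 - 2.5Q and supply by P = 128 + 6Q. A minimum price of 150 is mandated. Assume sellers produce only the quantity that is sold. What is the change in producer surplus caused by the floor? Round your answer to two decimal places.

Free-market equilibrium: 151 - 2.5Q = 128 + 6Q gives Q* = 2.7059, P* = 144.2353.
At the floor price 150, quantity demanded is (151 - 150)/2.5 = 0.4; demand is the short side, so Q = 0.4 trades at P = 150.
PS goes from (1/2)(2.7059)(16.2353) = 21.9654 to 8.32 (computed as (150 - 128)(0.4) - (1/2)(6)(0.4)^2), a change of -13.6454.

-13.65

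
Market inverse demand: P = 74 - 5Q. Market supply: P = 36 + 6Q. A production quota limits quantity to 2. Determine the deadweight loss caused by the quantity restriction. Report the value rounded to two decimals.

11.64

Without the quota, 74 - 5Q = 36 + 6Q gives Q* = 3.4545.
At Q = 2 the demand price is 74 - 5(2) = 64 and the supply price is 36 + 6(2) = 48.
Deadweight loss is the triangle between the curves from 2 to 3.4545: (1/2)(64 - 48)(3.4545 - 2) = 11.6364.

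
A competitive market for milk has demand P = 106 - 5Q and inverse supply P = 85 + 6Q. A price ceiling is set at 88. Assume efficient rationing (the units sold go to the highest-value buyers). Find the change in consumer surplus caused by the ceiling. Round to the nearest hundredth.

Without the control, 106 - 5Q = 85 + 6Q so Q* = 1.9091 and P* = 96.4545.
At P = 88, sellers supply (88 - 85)/6 = 0.5 while buyers want more, so the quantity traded is 0.5 at price 88.
CS goes from (1/2)(1.9091)(9.5455) = 9.1116 to 8.375 (computed as (106 - 88)(0.5) - (1/2)(5)(0.5)^2), a change of -0.7366.

-0.74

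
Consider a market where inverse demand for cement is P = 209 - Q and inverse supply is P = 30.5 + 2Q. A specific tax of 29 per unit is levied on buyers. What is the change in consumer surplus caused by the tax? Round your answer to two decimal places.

-528.44

Without the tax, 209 - Q = 30.5 + 2Q so Q* = 59.5 and P* = 149.5.
A tax on buyers shifts demand down by 29: (209 - 29) - Q = 30.5 + 2Q, so Q_t = 49.8333. Buyers pay P_b = 159.1667; sellers receive P_s = P_b - 29 = 130.1667.
CS falls from (1/2)(59.5)(59.5) = 1770.125 to (1/2)(49.8333)(49.8333) = 1241.6806, a change of -528.4444.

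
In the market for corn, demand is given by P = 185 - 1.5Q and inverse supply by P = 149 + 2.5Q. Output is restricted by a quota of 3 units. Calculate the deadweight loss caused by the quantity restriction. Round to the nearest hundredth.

Without the quota, 185 - 1.5Q = 149 + 2.5Q gives Q* = 9.
At Q = 3 the demand price is 185 - 1.5(3) = 180.5 and the supply price is 149 + 2.5(3) = 156.5.
Deadweight loss is the triangle between the curves from 3 to 9: (1/2)(180.5 - 156.5)(9 - 3) = 72.

72.00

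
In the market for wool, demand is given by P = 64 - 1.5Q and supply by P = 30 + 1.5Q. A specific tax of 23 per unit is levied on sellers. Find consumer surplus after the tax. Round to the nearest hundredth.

Without the tax, 64 - 1.5Q = 30 + 1.5Q so Q* = 11.3333 and P* = 47.
A tax on sellers shifts supply up by 23: 64 - 1.5Q = 30 + 1.5Q + 23, so Q_t = 3.6667. Buyers pay P_b = 58.5; sellers receive P_s = P_b - 23 = 35.5.
CS = (1/2)(Q_t)(64 - P_b) = (1/2)(3.6667)(5.5) = 10.0833.

10.08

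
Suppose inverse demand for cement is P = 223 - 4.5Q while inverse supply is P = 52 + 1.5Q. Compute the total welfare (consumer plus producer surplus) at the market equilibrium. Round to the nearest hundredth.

Set 223 - 4.5Q = 52 + 1.5Q, which gives 171 = 6Q, so Q* = 28.5 and P* = 223 - 4.5(28.5) = 94.75.
CS = (1/2)(28.5)(128.25) = 1827.5625 and PS = (1/2)(28.5)(42.75) = 609.1875, so total surplus = 2436.75.

2436.75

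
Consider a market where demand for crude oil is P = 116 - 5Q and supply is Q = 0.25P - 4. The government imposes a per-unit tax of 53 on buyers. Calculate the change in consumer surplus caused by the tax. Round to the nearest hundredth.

Rewriting supply in inverse form: P = 16 + 4Q.
Pre-tax equilibrium: 116 - 5Q = 16 + 4Q gives Q* = 11.1111, P* = 60.4444.
A tax on buyers shifts demand down by 53: (116 - 53) - 5Q = 16 + 4Q, so Q_t = 5.2222. Buyers pay P_b = 89.8889; sellers receive P_s = P_b - 53 = 36.8889.
CS falls from (1/2)(11.1111)(55.5556) = 308.642 to (1/2)(5.2222)(26.1111) = 68.179, a change of -240.463.

-240.46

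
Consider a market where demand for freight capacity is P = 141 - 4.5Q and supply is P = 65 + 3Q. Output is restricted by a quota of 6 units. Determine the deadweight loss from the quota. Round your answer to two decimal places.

Without the quota, 141 - 4.5Q = 65 + 3Q gives Q* = 10.1333.
At Q = 6 the demand price is 141 - 4.5(6) = 114 and the supply price is 65 + 3(6) = 83.
DWL = (1/2)(gap between curves at 6) x (Q* - 6) = (1/2)(31)(4.1333) = 64.0667.

64.07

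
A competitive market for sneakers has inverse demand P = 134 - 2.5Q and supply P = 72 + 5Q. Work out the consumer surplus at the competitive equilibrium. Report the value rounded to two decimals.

Equilibrium: 134 - 2.5Q = 72 + 5Q, so Q* = 8.2667 and P* = 113.3333.
The demand choke price is 134, so CS = (1/2)(Q*)(134 - P*) = (1/2)(8.2667)(20.6667) = 85.4222.

85.42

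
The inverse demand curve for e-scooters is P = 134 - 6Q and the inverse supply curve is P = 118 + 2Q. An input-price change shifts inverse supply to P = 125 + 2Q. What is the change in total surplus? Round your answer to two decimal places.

Initial equilibrium: Q_0 = 2, P_0 = 122; CS_0 = (1/2)(2)(12) = 12, PS_0 = (1/2)(2)(4) = 4.
New equilibrium: 134 - 6Q = 125 + 2Q gives Q_1 = 1.125, P_1 = 127.25; CS_1 = 3.7969, PS_1 = 1.2656.
Change in total surplus = (3.7969 + 1.2656) - (12 + 4) = -10.9375.

-10.94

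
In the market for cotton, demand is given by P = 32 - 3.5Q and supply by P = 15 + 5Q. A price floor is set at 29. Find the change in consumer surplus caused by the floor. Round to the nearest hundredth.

Free-market equilibrium: 32 - 3.5Q = 15 + 5Q gives Q* = 2, P* = 25.
At P = 29, buyers demand (32 - 29)/3.5 = 0.8571 while sellers would supply more, so the quantity traded is 0.8571 at price 29.
CS goes from (1/2)(2)(7) = 7 to 1.2857 (computed as (32 - 29)(0.8571) - (1/2)(3.5)(0.8571)^2), a change of -5.7143.

-5.71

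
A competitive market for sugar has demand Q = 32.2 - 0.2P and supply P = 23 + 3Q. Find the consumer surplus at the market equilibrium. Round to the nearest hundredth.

Rewriting demand in inverse form: P = 161 - 5Q.
Setting demand equal to supply, 138 = 8Q, so Q* = 17.25 and P* = 74.75.
CS is the area between the demand curve and P* from 0 to Q*: (1/2)(17.25)(86.25) = 743.9062.

743.91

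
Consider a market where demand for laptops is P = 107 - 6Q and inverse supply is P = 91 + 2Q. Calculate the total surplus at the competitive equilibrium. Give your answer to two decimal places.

Set 107 - 6Q = 91 + 2Q, which gives 16 = 8Q, so Q* = 2 and P* = 107 - 6(2) = 95.
CS = (1/2)(2)(12) = 12 and PS = (1/2)(2)(4) = 4, so total surplus = 16.

16.00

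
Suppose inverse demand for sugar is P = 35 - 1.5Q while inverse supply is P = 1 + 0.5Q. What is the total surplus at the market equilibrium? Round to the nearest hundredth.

289.00

Setting demand equal to supply, 34 = 2Q, so Q* = 17 and P* = 9.5.
Total surplus is the full triangle between the curves from 0 to Q*: (1/2)(17)(35 - 1) = 289.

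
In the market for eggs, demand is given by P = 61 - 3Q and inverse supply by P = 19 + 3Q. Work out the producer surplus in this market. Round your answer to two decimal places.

73.50

Setting demand equal to supply, 42 = 6Q, so Q* = 7 and P* = 40.
The supply curve's price intercept is 19, so PS = (1/2)(Q*)(P* - 19) = (1/2)(7)(21) = 73.5.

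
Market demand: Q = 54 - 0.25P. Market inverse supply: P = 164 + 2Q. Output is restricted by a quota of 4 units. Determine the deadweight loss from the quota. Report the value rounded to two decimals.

Rewriting demand in inverse form: P = 216 - 4Q.
Unrestricted equilibrium: Q* = (216 - 164)/(4 + 2) = 8.6667.
At Q = 4 the demand price is 216 - 4(4) = 200 and the supply price is 164 + 2(4) = 172.
Deadweight loss is the triangle between the curves from 4 to 8.6667: (1/2)(200 - 172)(8.6667 - 4) = 65.3333.

65.33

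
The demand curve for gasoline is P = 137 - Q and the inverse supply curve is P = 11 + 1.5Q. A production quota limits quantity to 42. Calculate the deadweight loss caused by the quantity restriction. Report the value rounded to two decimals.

88.20

Unrestricted equilibrium: Q* = (137 - 11)/(1 + 1.5) = 50.4.
At Q = 42 the demand price is 137 - (42) = 95 and the supply price is 11 + 1.5(42) = 74.
DWL = (1/2)(gap between curves at 42) x (Q* - 42) = (1/2)(21)(8.4) = 88.2.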